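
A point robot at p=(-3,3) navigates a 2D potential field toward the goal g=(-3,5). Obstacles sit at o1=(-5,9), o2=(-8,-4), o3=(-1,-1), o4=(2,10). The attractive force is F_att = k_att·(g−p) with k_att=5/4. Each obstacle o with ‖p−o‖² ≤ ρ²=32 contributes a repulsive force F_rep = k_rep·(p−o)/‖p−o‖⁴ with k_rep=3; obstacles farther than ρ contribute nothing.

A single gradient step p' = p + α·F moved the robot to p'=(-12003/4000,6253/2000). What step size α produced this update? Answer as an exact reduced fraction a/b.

F_att = 5/4·(g−p) = 5/4·(0,2) = (0.0000,2.5000)
o1: d²=40 > ρ²=32 → inactive
o2: d²=74 > ρ²=32 → inactive
o3: d²=20 ≤ ρ²=32; F_rep = 3·(-2,4)/20² = (-0.0150,0.0300)
o4: d²=74 > ρ²=32 → inactive
F = F_att + ΣF_rep = (-0.0150,2.5300)
Δp = p'−p = (-0.0008,0.1265); α = Δx/Fx = (-3/4000) / (-3/200) = 1/20
check: Δy/Fy = (253/2000) / (253/100) = 1/20 ✓

α = 1/20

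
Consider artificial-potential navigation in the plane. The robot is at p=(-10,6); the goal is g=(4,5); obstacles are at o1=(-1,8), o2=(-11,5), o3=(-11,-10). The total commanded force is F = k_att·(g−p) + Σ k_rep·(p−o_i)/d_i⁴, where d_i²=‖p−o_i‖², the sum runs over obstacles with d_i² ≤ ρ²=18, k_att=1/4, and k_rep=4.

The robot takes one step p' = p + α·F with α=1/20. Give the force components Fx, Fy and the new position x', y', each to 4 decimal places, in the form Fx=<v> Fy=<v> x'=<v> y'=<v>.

F_att = 1/4·(g−p) = 1/4·(14,-1) = (3.5000,-0.2500)
o1: d²=85 > ρ²=18 → inactive
o2: d²=2 ≤ ρ²=18; F_rep = 4·(1,1)/2² = (1.0000,1.0000)
o3: d²=257 > ρ²=18 → inactive
F = F_att + ΣF_rep = (4.5000,0.7500)
p' = p + 1/20·F = (-9.7750,6.0375)

Fx=4.5000 Fy=0.7500 x'=-9.7750 y'=6.0375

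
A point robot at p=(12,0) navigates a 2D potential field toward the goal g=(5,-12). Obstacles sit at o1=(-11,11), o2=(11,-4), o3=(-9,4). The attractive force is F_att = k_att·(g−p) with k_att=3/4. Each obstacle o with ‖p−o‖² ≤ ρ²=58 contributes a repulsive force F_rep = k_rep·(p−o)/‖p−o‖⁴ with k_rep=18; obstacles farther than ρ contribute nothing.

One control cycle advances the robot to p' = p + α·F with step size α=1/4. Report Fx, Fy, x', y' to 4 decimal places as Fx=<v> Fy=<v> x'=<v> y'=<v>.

F_att = 3/4·(g−p) = 3/4·(-7,-12) = (-5.2500,-9.0000)
o1: d²=650 > ρ²=58 → inactive
o2: d²=17 ≤ ρ²=58; F_rep = 18·(1,4)/17² = (0.0623,0.2491)
o3: d²=457 > ρ²=58 → inactive
F = F_att + ΣF_rep = (-5.1877,-8.7509)
p' = p + 1/4·F = (10.7031,-2.1877)

Fx=-5.1877 Fy=-8.7509 x'=10.7031 y'=-2.1877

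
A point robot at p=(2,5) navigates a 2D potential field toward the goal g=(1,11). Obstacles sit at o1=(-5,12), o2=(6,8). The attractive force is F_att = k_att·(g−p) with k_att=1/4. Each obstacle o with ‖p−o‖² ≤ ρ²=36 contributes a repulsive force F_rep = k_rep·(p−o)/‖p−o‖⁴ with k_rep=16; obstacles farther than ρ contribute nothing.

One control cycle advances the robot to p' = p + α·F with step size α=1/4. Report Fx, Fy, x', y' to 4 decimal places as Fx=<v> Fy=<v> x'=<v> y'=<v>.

F_att = 1/4·(g−p) = 1/4·(-1,6) = (-0.2500,1.5000)
o1: d²=98 > ρ²=36 → inactive
o2: d²=25 ≤ ρ²=36; F_rep = 16·(-4,-3)/25² = (-0.1024,-0.0768)
F = F_att + ΣF_rep = (-0.3524,1.4232)
p' = p + 1/4·F = (1.9119,5.3558)

Fx=-0.3524 Fy=1.4232 x'=1.9119 y'=5.3558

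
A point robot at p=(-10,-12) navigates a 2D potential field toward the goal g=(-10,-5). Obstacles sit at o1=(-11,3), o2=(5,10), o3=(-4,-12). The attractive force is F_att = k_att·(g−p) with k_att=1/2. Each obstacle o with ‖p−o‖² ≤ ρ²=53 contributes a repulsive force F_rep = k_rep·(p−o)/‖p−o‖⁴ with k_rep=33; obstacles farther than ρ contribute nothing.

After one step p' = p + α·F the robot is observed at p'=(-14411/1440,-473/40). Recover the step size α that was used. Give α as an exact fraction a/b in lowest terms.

F_att = 1/2·(g−p) = 1/2·(0,7) = (0.0000,3.5000)
o1: d²=226 > ρ²=53 → inactive
o2: d²=709 > ρ²=53 → inactive
o3: d²=36 ≤ ρ²=53; F_rep = 33·(-6,0)/36² = (-0.1528,0.0000)
F = F_att + ΣF_rep = (-0.1528,3.5000)
Δp = p'−p = (-0.0076,0.1750); α = Δx/Fx = (-11/1440) / (-11/72) = 1/20
check: Δy/Fy = (7/40) / (7/2) = 1/20 ✓

α = 1/20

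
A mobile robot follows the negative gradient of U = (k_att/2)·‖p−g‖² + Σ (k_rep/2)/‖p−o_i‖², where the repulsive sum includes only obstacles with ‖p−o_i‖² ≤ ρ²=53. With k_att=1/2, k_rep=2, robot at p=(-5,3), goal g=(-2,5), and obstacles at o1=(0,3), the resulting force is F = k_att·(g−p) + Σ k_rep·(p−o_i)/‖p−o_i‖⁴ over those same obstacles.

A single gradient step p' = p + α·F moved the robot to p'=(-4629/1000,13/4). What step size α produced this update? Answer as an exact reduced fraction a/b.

α = 1/4

F_att = 1/2·(g−p) = 1/2·(3,2) = (1.5000,1.0000)
o1: d²=25 ≤ ρ²=53; F_rep = 2·(-5,0)/25² = (-0.0160,0.0000)
F = F_att + ΣF_rep = (1.4840,1.0000)
Δp = p'−p = (0.3710,0.2500); α = Δx/Fx = (371/1000) / (371/250) = 1/4
check: Δy/Fy = (1/4) / (1) = 1/4 ✓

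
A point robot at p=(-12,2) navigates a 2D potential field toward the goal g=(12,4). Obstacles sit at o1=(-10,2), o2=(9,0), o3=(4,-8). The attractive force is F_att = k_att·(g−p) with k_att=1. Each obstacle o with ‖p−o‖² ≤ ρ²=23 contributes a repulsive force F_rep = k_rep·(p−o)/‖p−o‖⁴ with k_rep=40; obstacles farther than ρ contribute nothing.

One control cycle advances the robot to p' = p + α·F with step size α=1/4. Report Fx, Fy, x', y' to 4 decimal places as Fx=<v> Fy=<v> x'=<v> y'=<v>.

F_att = 1·(g−p) = 1·(24,2) = (24.0000,2.0000)
o1: d²=4 ≤ ρ²=23; F_rep = 40·(-2,0)/4² = (-5.0000,0.0000)
o2: d²=445 > ρ²=23 → inactive
o3: d²=356 > ρ²=23 → inactive
F = F_att + ΣF_rep = (19.0000,2.0000)
p' = p + 1/4·F = (-7.2500,2.5000)

Fx=19.0000 Fy=2.0000 x'=-7.2500 y'=2.5000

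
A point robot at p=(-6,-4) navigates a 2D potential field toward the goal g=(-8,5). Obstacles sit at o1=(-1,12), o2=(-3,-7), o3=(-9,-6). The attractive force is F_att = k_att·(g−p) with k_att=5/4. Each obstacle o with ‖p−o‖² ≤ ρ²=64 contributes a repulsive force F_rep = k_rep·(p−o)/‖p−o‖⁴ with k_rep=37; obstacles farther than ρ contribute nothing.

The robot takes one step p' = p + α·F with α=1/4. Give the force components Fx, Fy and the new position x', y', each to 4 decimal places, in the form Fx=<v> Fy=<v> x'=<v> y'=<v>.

F_att = 5/4·(g−p) = 5/4·(-2,9) = (-2.5000,11.2500)
o1: d²=281 > ρ²=64 → inactive
o2: d²=18 ≤ ρ²=64; F_rep = 37·(-3,3)/18² = (-0.3426,0.3426)
o3: d²=13 ≤ ρ²=64; F_rep = 37·(3,2)/13² = (0.6568,0.4379)
F = F_att + ΣF_rep = (-2.1858,12.0305)
p' = p + 1/4·F = (-6.5464,-0.9924)

Fx=-2.1858 Fy=12.0305 x'=-6.5464 y'=-0.9924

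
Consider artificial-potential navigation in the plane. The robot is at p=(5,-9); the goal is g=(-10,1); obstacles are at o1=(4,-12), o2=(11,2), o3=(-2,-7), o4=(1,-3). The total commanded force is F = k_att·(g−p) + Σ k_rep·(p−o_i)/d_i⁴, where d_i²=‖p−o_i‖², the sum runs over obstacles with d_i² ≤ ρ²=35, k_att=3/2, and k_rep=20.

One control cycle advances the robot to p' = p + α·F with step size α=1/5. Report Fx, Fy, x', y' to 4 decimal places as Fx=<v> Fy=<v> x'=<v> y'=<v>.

F_att = 3/2·(g−p) = 3/2·(-15,10) = (-22.5000,15.0000)
o1: d²=10 ≤ ρ²=35; F_rep = 20·(1,3)/10² = (0.2000,0.6000)
o2: d²=157 > ρ²=35 → inactive
o3: d²=53 > ρ²=35 → inactive
o4: d²=52 > ρ²=35 → inactive
F = F_att + ΣF_rep = (-22.3000,15.6000)
p' = p + 1/5·F = (0.5400,-5.8800)

Fx=-22.3000 Fy=15.6000 x'=0.5400 y'=-5.8800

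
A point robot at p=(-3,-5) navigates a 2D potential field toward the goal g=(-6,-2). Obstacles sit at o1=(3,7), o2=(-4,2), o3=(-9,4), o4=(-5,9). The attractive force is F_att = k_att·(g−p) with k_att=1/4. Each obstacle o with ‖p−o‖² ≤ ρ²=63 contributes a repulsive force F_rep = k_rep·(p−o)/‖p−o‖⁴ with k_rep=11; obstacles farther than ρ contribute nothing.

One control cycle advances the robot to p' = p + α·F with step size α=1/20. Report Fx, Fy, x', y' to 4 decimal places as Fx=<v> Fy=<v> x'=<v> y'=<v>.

F_att = 1/4·(g−p) = 1/4·(-3,3) = (-0.7500,0.7500)
o1: d²=180 > ρ²=63 → inactive
o2: d²=50 ≤ ρ²=63; F_rep = 11·(1,-7)/50² = (0.0044,-0.0308)
o3: d²=117 > ρ²=63 → inactive
o4: d²=200 > ρ²=63 → inactive
F = F_att + ΣF_rep = (-0.7456,0.7192)
p' = p + 1/20·F = (-3.0373,-4.9640)

Fx=-0.7456 Fy=0.7192 x'=-3.0373 y'=-4.9640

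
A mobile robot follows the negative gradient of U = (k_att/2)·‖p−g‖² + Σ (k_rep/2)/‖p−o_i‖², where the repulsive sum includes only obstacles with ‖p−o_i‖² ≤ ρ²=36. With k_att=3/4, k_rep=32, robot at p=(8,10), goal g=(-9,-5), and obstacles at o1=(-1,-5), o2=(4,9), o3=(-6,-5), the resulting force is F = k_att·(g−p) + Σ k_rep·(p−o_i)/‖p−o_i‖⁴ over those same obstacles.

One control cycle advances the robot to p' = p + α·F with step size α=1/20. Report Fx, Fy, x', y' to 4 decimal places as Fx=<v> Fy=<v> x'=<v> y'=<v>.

Fx=-12.3071 Fy=-11.1393 x'=7.3846 y'=9.4430

F_att = 3/4·(g−p) = 3/4·(-17,-15) = (-12.7500,-11.2500)
o1: d²=306 > ρ²=36 → inactive
o2: d²=17 ≤ ρ²=36; F_rep = 32·(4,1)/17² = (0.4429,0.1107)
o3: d²=421 > ρ²=36 → inactive
F = F_att + ΣF_rep = (-12.3071,-11.1393)
p' = p + 1/20·F = (7.3846,9.4430)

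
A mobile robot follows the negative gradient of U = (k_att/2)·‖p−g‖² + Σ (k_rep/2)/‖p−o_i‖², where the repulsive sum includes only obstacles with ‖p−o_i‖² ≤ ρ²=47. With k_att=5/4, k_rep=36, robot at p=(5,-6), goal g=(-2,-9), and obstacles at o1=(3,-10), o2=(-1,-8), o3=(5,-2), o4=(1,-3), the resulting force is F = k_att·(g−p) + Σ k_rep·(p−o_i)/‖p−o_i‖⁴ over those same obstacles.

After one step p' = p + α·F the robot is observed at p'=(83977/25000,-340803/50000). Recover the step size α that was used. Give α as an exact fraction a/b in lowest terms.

α = 1/5

F_att = 5/4·(g−p) = 5/4·(-7,-3) = (-8.7500,-3.7500)
o1: d²=20 ≤ ρ²=47; F_rep = 36·(2,4)/20² = (0.1800,0.3600)
o2: d²=40 ≤ ρ²=47; F_rep = 36·(6,2)/40² = (0.1350,0.0450)
o3: d²=16 ≤ ρ²=47; F_rep = 36·(0,-4)/16² = (0.0000,-0.5625)
o4: d²=25 ≤ ρ²=47; F_rep = 36·(4,-3)/25² = (0.2304,-0.1728)
F = F_att + ΣF_rep = (-8.2046,-4.0803)
Δp = p'−p = (-1.6409,-0.8161); α = Δx/Fx = (-41023/25000) / (-41023/5000) = 1/5
check: Δy/Fy = (-40803/50000) / (-40803/10000) = 1/5 ✓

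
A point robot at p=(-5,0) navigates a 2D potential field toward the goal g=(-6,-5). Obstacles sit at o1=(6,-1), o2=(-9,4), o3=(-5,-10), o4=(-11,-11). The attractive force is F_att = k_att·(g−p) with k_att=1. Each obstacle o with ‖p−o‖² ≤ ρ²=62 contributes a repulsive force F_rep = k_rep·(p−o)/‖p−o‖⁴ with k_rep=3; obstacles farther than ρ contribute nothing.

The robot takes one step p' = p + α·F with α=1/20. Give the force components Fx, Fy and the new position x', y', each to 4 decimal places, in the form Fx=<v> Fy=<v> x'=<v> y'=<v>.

F_att = 1·(g−p) = 1·(-1,-5) = (-1.0000,-5.0000)
o1: d²=122 > ρ²=62 → inactive
o2: d²=32 ≤ ρ²=62; F_rep = 3·(4,-4)/32² = (0.0117,-0.0117)
o3: d²=100 > ρ²=62 → inactive
o4: d²=157 > ρ²=62 → inactive
F = F_att + ΣF_rep = (-0.9883,-5.0117)
p' = p + 1/20·F = (-5.0494,-0.2506)

Fx=-0.9883 Fy=-5.0117 x'=-5.0494 y'=-0.2506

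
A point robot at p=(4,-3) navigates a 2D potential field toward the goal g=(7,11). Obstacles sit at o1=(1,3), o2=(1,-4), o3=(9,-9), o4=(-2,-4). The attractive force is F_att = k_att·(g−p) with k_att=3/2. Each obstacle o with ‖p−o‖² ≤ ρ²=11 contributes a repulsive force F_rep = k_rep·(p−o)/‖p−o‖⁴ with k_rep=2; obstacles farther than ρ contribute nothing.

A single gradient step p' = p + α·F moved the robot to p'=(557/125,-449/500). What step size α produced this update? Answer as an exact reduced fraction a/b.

F_att = 3/2·(g−p) = 3/2·(3,14) = (4.5000,21.0000)
o1: d²=45 > ρ²=11 → inactive
o2: d²=10 ≤ ρ²=11; F_rep = 2·(3,1)/10² = (0.0600,0.0200)
o3: d²=61 > ρ²=11 → inactive
o4: d²=37 > ρ²=11 → inactive
F = F_att + ΣF_rep = (4.5600,21.0200)
Δp = p'−p = (0.4560,2.1020); α = Δx/Fx = (57/125) / (114/25) = 1/10
check: Δy/Fy = (1051/500) / (1051/50) = 1/10 ✓

α = 1/10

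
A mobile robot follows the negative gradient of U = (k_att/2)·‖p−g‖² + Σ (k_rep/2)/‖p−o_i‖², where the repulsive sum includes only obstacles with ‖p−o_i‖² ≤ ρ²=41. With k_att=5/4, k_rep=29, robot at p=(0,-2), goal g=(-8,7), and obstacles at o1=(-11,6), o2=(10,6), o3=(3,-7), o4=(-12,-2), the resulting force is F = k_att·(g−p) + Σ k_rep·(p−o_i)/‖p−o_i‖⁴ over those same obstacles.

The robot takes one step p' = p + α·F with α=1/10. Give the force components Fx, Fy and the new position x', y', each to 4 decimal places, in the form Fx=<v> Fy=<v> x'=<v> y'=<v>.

Fx=-10.0753 Fy=11.3754 x'=-1.0075 y'=-0.8625

F_att = 5/4·(g−p) = 5/4·(-8,9) = (-10.0000,11.2500)
o1: d²=185 > ρ²=41 → inactive
o2: d²=164 > ρ²=41 → inactive
o3: d²=34 ≤ ρ²=41; F_rep = 29·(-3,5)/34² = (-0.0753,0.1254)
o4: d²=144 > ρ²=41 → inactive
F = F_att + ΣF_rep = (-10.0753,11.3754)
p' = p + 1/10·F = (-1.0075,-0.8625)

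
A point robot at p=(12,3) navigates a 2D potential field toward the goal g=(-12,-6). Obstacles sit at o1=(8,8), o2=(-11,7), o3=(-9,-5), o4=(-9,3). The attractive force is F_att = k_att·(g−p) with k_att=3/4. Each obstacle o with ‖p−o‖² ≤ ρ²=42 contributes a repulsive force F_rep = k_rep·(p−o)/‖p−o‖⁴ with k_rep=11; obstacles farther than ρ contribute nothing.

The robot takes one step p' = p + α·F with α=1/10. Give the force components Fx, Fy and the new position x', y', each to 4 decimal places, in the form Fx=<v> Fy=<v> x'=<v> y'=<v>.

Fx=-17.9738 Fy=-6.7827 x'=10.2026 y'=2.3217

F_att = 3/4·(g−p) = 3/4·(-24,-9) = (-18.0000,-6.7500)
o1: d²=41 ≤ ρ²=42; F_rep = 11·(4,-5)/41² = (0.0262,-0.0327)
o2: d²=545 > ρ²=42 → inactive
o3: d²=505 > ρ²=42 → inactive
o4: d²=441 > ρ²=42 → inactive
F = F_att + ΣF_rep = (-17.9738,-6.7827)
p' = p + 1/10·F = (10.2026,2.3217)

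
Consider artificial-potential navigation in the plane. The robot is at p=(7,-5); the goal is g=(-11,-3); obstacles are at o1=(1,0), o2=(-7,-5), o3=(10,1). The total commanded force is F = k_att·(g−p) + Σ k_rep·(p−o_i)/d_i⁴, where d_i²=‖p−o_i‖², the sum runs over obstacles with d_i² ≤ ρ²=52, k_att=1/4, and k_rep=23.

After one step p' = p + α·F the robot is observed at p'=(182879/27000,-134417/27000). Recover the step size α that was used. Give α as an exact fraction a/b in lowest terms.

F_att = 1/4·(g−p) = 1/4·(-18,2) = (-4.5000,0.5000)
o1: d²=61 > ρ²=52 → inactive
o2: d²=196 > ρ²=52 → inactive
o3: d²=45 ≤ ρ²=52; F_rep = 23·(-3,-6)/45² = (-0.0341,-0.0681)
F = F_att + ΣF_rep = (-4.5341,0.4319)
Δp = p'−p = (-0.2267,0.0216); α = Δx/Fx = (-6121/27000) / (-6121/1350) = 1/20
check: Δy/Fy = (583/27000) / (583/1350) = 1/20 ✓

α = 1/20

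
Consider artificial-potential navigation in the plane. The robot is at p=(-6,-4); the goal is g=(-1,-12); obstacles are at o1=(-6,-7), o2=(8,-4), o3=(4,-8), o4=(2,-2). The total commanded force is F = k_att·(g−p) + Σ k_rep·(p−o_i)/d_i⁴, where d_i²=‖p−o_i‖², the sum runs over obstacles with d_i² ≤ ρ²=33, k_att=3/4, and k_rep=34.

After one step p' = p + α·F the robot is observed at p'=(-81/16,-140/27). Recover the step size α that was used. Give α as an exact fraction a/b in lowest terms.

F_att = 3/4·(g−p) = 3/4·(5,-8) = (3.7500,-6.0000)
o1: d²=9 ≤ ρ²=33; F_rep = 34·(0,3)/9² = (0.0000,1.2593)
o2: d²=196 > ρ²=33 → inactive
o3: d²=116 > ρ²=33 → inactive
o4: d²=68 > ρ²=33 → inactive
F = F_att + ΣF_rep = (3.7500,-4.7407)
Δp = p'−p = (0.9375,-1.1852); α = Δx/Fx = (15/16) / (15/4) = 1/4
check: Δy/Fy = (-32/27) / (-128/27) = 1/4 ✓

α = 1/4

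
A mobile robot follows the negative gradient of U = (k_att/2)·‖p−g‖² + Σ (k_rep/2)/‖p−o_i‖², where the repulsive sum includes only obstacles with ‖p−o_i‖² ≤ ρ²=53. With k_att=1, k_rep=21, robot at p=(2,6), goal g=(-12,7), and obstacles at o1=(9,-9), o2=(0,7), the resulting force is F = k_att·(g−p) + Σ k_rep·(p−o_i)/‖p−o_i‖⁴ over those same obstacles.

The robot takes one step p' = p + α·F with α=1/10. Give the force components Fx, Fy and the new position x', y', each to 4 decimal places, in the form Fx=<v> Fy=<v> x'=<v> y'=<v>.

F_att = 1·(g−p) = 1·(-14,1) = (-14.0000,1.0000)
o1: d²=274 > ρ²=53 → inactive
o2: d²=5 ≤ ρ²=53; F_rep = 21·(2,-1)/5² = (1.6800,-0.8400)
F = F_att + ΣF_rep = (-12.3200,0.1600)
p' = p + 1/10·F = (0.7680,6.0160)

Fx=-12.3200 Fy=0.1600 x'=0.7680 y'=6.0160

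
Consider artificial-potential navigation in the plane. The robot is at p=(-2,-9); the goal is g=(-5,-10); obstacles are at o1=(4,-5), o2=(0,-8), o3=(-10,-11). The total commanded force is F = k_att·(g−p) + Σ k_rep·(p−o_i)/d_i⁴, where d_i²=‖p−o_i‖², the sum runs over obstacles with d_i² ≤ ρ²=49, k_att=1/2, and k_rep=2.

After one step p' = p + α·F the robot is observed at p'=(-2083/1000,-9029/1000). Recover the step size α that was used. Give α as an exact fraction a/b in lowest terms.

α = 1/20

F_att = 1/2·(g−p) = 1/2·(-3,-1) = (-1.5000,-0.5000)
o1: d²=52 > ρ²=49 → inactive
o2: d²=5 ≤ ρ²=49; F_rep = 2·(-2,-1)/5² = (-0.1600,-0.0800)
o3: d²=68 > ρ²=49 → inactive
F = F_att + ΣF_rep = (-1.6600,-0.5800)
Δp = p'−p = (-0.0830,-0.0290); α = Δx/Fx = (-83/1000) / (-83/50) = 1/20
check: Δy/Fy = (-29/1000) / (-29/50) = 1/20 ✓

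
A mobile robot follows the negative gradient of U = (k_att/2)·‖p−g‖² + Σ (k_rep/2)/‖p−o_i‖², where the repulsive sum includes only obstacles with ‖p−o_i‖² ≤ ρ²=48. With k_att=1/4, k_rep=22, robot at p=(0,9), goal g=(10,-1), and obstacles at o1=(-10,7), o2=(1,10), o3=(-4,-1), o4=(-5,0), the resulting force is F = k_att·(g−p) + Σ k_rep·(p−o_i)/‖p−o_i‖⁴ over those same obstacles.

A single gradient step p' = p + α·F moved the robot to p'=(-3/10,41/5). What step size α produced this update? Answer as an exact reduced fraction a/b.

α = 1/10

F_att = 1/4·(g−p) = 1/4·(10,-10) = (2.5000,-2.5000)
o1: d²=104 > ρ²=48 → inactive
o2: d²=2 ≤ ρ²=48; F_rep = 22·(-1,-1)/2² = (-5.5000,-5.5000)
o3: d²=116 > ρ²=48 → inactive
o4: d²=106 > ρ²=48 → inactive
F = F_att + ΣF_rep = (-3.0000,-8.0000)
Δp = p'−p = (-0.3000,-0.8000); α = Δx/Fx = (-3/10) / (-3) = 1/10
check: Δy/Fy = (-4/5) / (-8) = 1/10 ✓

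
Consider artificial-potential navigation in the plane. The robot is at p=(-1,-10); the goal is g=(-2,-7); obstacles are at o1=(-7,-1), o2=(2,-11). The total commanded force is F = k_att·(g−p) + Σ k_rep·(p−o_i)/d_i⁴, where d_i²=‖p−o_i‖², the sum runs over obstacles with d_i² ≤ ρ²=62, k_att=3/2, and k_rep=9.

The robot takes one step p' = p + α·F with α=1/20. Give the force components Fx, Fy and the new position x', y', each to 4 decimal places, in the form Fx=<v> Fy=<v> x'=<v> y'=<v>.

Fx=-1.7700 Fy=4.5900 x'=-1.0885 y'=-9.7705

F_att = 3/2·(g−p) = 3/2·(-1,3) = (-1.5000,4.5000)
o1: d²=117 > ρ²=62 → inactive
o2: d²=10 ≤ ρ²=62; F_rep = 9·(-3,1)/10² = (-0.2700,0.0900)
F = F_att + ΣF_rep = (-1.7700,4.5900)
p' = p + 1/20·F = (-1.0885,-9.7705)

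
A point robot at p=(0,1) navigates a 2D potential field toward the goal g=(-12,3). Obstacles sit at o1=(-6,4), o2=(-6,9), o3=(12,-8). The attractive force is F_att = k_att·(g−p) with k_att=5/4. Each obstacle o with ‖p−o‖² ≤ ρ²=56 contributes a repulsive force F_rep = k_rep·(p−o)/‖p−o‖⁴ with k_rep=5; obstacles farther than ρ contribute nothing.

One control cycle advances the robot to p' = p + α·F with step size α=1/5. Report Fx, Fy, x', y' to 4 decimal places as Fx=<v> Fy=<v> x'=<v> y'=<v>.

Fx=-14.9852 Fy=2.4926 x'=-2.9970 y'=1.4985

F_att = 5/4·(g−p) = 5/4·(-12,2) = (-15.0000,2.5000)
o1: d²=45 ≤ ρ²=56; F_rep = 5·(6,-3)/45² = (0.0148,-0.0074)
o2: d²=100 > ρ²=56 → inactive
o3: d²=225 > ρ²=56 → inactive
F = F_att + ΣF_rep = (-14.9852,2.4926)
p' = p + 1/5·F = (-2.9970,1.4985)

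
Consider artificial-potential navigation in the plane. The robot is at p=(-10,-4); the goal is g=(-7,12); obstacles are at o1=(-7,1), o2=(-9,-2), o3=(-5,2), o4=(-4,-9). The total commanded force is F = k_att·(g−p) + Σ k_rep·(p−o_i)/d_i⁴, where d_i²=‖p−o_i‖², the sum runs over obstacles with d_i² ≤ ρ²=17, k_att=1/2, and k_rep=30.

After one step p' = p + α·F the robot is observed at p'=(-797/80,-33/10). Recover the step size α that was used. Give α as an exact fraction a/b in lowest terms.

F_att = 1/2·(g−p) = 1/2·(3,16) = (1.5000,8.0000)
o1: d²=34 > ρ²=17 → inactive
o2: d²=5 ≤ ρ²=17; F_rep = 30·(-1,-2)/5² = (-1.2000,-2.4000)
o3: d²=61 > ρ²=17 → inactive
o4: d²=61 > ρ²=17 → inactive
F = F_att + ΣF_rep = (0.3000,5.6000)
Δp = p'−p = (0.0375,0.7000); α = Δx/Fx = (3/80) / (3/10) = 1/8
check: Δy/Fy = (7/10) / (28/5) = 1/8 ✓

α = 1/8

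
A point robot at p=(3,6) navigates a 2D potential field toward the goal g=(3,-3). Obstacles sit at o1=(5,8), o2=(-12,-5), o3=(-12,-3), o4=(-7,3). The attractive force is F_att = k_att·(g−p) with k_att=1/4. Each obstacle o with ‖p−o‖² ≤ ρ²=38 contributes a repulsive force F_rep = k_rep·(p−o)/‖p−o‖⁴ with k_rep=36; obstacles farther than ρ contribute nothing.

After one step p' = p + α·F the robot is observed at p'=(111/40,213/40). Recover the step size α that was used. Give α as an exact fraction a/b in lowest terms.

F_att = 1/4·(g−p) = 1/4·(0,-9) = (0.0000,-2.2500)
o1: d²=8 ≤ ρ²=38; F_rep = 36·(-2,-2)/8² = (-1.1250,-1.1250)
o2: d²=346 > ρ²=38 → inactive
o3: d²=306 > ρ²=38 → inactive
o4: d²=109 > ρ²=38 → inactive
F = F_att + ΣF_rep = (-1.1250,-3.3750)
Δp = p'−p = (-0.2250,-0.6750); α = Δx/Fx = (-9/40) / (-9/8) = 1/5
check: Δy/Fy = (-27/40) / (-27/8) = 1/5 ✓

α = 1/5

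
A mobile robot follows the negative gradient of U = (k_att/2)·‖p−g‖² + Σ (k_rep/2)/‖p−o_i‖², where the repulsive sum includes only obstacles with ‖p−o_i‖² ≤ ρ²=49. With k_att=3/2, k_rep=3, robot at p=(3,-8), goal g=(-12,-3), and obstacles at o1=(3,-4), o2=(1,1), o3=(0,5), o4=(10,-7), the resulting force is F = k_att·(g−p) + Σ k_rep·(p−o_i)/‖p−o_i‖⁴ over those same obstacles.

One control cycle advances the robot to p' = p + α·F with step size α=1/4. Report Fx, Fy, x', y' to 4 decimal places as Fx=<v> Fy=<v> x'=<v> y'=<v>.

F_att = 3/2·(g−p) = 3/2·(-15,5) = (-22.5000,7.5000)
o1: d²=16 ≤ ρ²=49; F_rep = 3·(0,-4)/16² = (0.0000,-0.0469)
o2: d²=85 > ρ²=49 → inactive
o3: d²=178 > ρ²=49 → inactive
o4: d²=50 > ρ²=49 → inactive
F = F_att + ΣF_rep = (-22.5000,7.4531)
p' = p + 1/4·F = (-2.6250,-6.1367)

Fx=-22.5000 Fy=7.4531 x'=-2.6250 y'=-6.1367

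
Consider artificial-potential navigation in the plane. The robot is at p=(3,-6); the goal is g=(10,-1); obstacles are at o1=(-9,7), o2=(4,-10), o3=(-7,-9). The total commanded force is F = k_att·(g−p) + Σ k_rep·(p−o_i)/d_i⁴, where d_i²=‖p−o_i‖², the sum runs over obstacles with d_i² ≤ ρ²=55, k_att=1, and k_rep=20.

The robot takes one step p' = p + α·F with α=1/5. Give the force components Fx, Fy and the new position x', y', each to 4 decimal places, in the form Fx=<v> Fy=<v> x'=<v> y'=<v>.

Fx=6.9308 Fy=5.2768 x'=4.3862 y'=-4.9446

F_att = 1·(g−p) = 1·(7,5) = (7.0000,5.0000)
o1: d²=313 > ρ²=55 → inactive
o2: d²=17 ≤ ρ²=55; F_rep = 20·(-1,4)/17² = (-0.0692,0.2768)
o3: d²=109 > ρ²=55 → inactive
F = F_att + ΣF_rep = (6.9308,5.2768)
p' = p + 1/5·F = (4.3862,-4.9446)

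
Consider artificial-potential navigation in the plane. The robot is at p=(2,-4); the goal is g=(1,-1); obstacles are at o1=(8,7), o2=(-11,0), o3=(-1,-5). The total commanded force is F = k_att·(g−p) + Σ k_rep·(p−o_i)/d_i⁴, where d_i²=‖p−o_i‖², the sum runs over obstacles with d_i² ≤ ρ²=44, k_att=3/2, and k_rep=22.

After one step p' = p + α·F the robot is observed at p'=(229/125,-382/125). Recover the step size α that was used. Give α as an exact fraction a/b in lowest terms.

α = 1/5

F_att = 3/2·(g−p) = 3/2·(-1,3) = (-1.5000,4.5000)
o1: d²=157 > ρ²=44 → inactive
o2: d²=185 > ρ²=44 → inactive
o3: d²=10 ≤ ρ²=44; F_rep = 22·(3,1)/10² = (0.6600,0.2200)
F = F_att + ΣF_rep = (-0.8400,4.7200)
Δp = p'−p = (-0.1680,0.9440); α = Δx/Fx = (-21/125) / (-21/25) = 1/5
check: Δy/Fy = (118/125) / (118/25) = 1/5 ✓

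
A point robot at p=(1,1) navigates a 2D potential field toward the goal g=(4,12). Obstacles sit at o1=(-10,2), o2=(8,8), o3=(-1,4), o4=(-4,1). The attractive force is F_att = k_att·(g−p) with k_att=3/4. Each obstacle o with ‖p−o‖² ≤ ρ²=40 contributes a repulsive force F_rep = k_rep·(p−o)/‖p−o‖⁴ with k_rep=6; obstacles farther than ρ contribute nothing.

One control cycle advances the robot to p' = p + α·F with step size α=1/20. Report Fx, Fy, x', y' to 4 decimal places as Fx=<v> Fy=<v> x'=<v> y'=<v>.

F_att = 3/4·(g−p) = 3/4·(3,11) = (2.2500,8.2500)
o1: d²=122 > ρ²=40 → inactive
o2: d²=98 > ρ²=40 → inactive
o3: d²=13 ≤ ρ²=40; F_rep = 6·(2,-3)/13² = (0.0710,-0.1065)
o4: d²=25 ≤ ρ²=40; F_rep = 6·(5,0)/25² = (0.0480,0.0000)
F = F_att + ΣF_rep = (2.3690,8.1435)
p' = p + 1/20·F = (1.1185,1.4072)

Fx=2.3690 Fy=8.1435 x'=1.1185 y'=1.4072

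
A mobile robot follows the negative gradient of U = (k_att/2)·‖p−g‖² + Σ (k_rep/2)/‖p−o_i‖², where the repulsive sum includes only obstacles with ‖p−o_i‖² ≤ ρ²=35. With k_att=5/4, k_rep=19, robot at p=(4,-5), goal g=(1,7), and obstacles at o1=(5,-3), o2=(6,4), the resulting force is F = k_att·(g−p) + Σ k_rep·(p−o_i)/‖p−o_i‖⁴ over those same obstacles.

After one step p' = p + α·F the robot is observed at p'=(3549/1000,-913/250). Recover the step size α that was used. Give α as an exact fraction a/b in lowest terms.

F_att = 5/4·(g−p) = 5/4·(-3,12) = (-3.7500,15.0000)
o1: d²=5 ≤ ρ²=35; F_rep = 19·(-1,-2)/5² = (-0.7600,-1.5200)
o2: d²=85 > ρ²=35 → inactive
F = F_att + ΣF_rep = (-4.5100,13.4800)
Δp = p'−p = (-0.4510,1.3480); α = Δx/Fx = (-451/1000) / (-451/100) = 1/10
check: Δy/Fy = (337/250) / (337/25) = 1/10 ✓

α = 1/10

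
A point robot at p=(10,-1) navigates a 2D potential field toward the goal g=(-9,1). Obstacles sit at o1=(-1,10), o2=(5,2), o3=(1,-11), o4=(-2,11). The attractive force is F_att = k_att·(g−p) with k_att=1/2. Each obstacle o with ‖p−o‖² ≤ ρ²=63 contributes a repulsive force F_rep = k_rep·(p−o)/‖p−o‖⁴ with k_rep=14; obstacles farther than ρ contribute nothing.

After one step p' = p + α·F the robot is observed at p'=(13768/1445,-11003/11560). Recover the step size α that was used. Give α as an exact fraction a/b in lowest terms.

α = 1/20

F_att = 1/2·(g−p) = 1/2·(-19,2) = (-9.5000,1.0000)
o1: d²=242 > ρ²=63 → inactive
o2: d²=34 ≤ ρ²=63; F_rep = 14·(5,-3)/34² = (0.0606,-0.0363)
o3: d²=181 > ρ²=63 → inactive
o4: d²=288 > ρ²=63 → inactive
F = F_att + ΣF_rep = (-9.4394,0.9637)
Δp = p'−p = (-0.4720,0.0482); α = Δx/Fx = (-682/1445) / (-2728/289) = 1/20
check: Δy/Fy = (557/11560) / (557/578) = 1/20 ✓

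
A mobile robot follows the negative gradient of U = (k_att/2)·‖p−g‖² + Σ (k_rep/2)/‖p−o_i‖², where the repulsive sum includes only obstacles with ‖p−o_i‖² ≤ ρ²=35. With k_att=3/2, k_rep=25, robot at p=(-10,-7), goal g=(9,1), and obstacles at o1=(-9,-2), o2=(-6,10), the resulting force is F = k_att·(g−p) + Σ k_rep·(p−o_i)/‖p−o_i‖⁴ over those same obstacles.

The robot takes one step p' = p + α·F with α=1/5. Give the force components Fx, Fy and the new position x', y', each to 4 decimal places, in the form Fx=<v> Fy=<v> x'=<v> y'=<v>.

Fx=28.4630 Fy=11.8151 x'=-4.3074 y'=-4.6370

F_att = 3/2·(g−p) = 3/2·(19,8) = (28.5000,12.0000)
o1: d²=26 ≤ ρ²=35; F_rep = 25·(-1,-5)/26² = (-0.0370,-0.1849)
o2: d²=305 > ρ²=35 → inactive
F = F_att + ΣF_rep = (28.4630,11.8151)
p' = p + 1/5·F = (-4.3074,-4.6370)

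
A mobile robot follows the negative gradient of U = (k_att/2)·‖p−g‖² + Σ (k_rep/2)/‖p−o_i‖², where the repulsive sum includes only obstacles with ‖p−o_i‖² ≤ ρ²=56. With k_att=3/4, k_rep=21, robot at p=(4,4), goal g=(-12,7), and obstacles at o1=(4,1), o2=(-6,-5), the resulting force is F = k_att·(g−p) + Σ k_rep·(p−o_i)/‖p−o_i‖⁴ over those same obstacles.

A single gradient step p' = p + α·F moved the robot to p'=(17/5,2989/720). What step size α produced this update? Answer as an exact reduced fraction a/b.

α = 1/20

F_att = 3/4·(g−p) = 3/4·(-16,3) = (-12.0000,2.2500)
o1: d²=9 ≤ ρ²=56; F_rep = 21·(0,3)/9² = (0.0000,0.7778)
o2: d²=181 > ρ²=56 → inactive
F = F_att + ΣF_rep = (-12.0000,3.0278)
Δp = p'−p = (-0.6000,0.1514); α = Δx/Fx = (-3/5) / (-12) = 1/20
check: Δy/Fy = (109/720) / (109/36) = 1/20 ✓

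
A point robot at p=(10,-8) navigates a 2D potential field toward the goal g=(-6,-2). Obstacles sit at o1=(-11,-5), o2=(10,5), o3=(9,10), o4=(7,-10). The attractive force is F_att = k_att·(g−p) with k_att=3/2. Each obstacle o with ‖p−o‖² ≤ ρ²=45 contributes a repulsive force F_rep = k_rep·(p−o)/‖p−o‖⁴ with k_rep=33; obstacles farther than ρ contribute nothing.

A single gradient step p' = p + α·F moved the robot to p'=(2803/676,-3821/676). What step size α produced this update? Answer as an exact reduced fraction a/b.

α = 1/4

F_att = 3/2·(g−p) = 3/2·(-16,6) = (-24.0000,9.0000)
o1: d²=450 > ρ²=45 → inactive
o2: d²=169 > ρ²=45 → inactive
o3: d²=325 > ρ²=45 → inactive
o4: d²=13 ≤ ρ²=45; F_rep = 33·(3,2)/13² = (0.5858,0.3905)
F = F_att + ΣF_rep = (-23.4142,9.3905)
Δp = p'−p = (-5.8536,2.3476); α = Δx/Fx = (-3957/676) / (-3957/169) = 1/4
check: Δy/Fy = (1587/676) / (1587/169) = 1/4 ✓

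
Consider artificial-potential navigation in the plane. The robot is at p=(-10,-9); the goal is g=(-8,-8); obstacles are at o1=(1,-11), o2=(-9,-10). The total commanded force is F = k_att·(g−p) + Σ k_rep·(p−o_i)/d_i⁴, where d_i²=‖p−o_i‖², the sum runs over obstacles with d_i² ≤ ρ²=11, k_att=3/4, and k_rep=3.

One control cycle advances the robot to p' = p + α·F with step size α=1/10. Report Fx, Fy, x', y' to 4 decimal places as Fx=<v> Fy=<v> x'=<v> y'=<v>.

F_att = 3/4·(g−p) = 3/4·(2,1) = (1.5000,0.7500)
o1: d²=125 > ρ²=11 → inactive
o2: d²=2 ≤ ρ²=11; F_rep = 3·(-1,1)/2² = (-0.7500,0.7500)
F = F_att + ΣF_rep = (0.7500,1.5000)
p' = p + 1/10·F = (-9.9250,-8.8500)

Fx=0.7500 Fy=1.5000 x'=-9.9250 y'=-8.8500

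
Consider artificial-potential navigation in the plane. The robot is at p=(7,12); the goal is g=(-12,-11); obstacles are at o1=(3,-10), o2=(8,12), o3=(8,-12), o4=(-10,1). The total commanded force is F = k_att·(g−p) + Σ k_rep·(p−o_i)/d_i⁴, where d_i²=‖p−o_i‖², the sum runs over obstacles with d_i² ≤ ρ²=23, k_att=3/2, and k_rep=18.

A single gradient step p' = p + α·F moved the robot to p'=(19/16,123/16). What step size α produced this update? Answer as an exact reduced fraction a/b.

F_att = 3/2·(g−p) = 3/2·(-19,-23) = (-28.5000,-34.5000)
o1: d²=500 > ρ²=23 → inactive
o2: d²=1 ≤ ρ²=23; F_rep = 18·(-1,0)/1² = (-18.0000,0.0000)
o3: d²=577 > ρ²=23 → inactive
o4: d²=410 > ρ²=23 → inactive
F = F_att + ΣF_rep = (-46.5000,-34.5000)
Δp = p'−p = (-5.8125,-4.3125); α = Δx/Fx = (-93/16) / (-93/2) = 1/8
check: Δy/Fy = (-69/16) / (-69/2) = 1/8 ✓

α = 1/8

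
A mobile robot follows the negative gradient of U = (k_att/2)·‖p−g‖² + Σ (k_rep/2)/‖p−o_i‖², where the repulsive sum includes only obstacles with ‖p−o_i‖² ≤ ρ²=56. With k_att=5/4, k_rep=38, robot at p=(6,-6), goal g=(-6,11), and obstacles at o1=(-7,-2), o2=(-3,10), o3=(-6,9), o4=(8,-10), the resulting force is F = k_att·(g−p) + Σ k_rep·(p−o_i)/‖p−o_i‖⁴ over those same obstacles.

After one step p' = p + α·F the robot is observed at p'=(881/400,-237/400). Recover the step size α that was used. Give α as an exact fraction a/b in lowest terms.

α = 1/4

F_att = 5/4·(g−p) = 5/4·(-12,17) = (-15.0000,21.2500)
o1: d²=185 > ρ²=56 → inactive
o2: d²=337 > ρ²=56 → inactive
o3: d²=369 > ρ²=56 → inactive
o4: d²=20 ≤ ρ²=56; F_rep = 38·(-2,4)/20² = (-0.1900,0.3800)
F = F_att + ΣF_rep = (-15.1900,21.6300)
Δp = p'−p = (-3.7975,5.4075); α = Δx/Fx = (-1519/400) / (-1519/100) = 1/4
check: Δy/Fy = (2163/400) / (2163/100) = 1/4 ✓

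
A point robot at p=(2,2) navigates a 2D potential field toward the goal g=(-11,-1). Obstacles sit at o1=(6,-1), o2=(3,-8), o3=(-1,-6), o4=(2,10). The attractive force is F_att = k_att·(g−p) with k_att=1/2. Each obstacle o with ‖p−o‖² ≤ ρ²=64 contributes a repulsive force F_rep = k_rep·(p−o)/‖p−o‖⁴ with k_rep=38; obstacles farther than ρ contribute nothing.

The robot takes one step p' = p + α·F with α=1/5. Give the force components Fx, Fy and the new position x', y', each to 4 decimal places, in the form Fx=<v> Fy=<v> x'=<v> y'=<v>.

F_att = 1/2·(g−p) = 1/2·(-13,-3) = (-6.5000,-1.5000)
o1: d²=25 ≤ ρ²=64; F_rep = 38·(-4,3)/25² = (-0.2432,0.1824)
o2: d²=101 > ρ²=64 → inactive
o3: d²=73 > ρ²=64 → inactive
o4: d²=64 ≤ ρ²=64; F_rep = 38·(0,-8)/64² = (0.0000,-0.0742)
F = F_att + ΣF_rep = (-6.7432,-1.3918)
p' = p + 1/5·F = (0.6514,1.7216)

Fx=-6.7432 Fy=-1.3918 x'=0.6514 y'=1.7216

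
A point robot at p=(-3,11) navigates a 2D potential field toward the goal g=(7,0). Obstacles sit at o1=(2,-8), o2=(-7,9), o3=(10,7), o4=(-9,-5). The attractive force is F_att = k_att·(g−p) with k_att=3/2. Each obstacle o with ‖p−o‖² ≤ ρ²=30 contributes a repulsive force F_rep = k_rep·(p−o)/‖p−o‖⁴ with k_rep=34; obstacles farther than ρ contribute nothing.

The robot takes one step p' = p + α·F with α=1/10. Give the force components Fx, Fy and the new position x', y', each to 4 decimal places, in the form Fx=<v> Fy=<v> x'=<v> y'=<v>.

F_att = 3/2·(g−p) = 3/2·(10,-11) = (15.0000,-16.5000)
o1: d²=386 > ρ²=30 → inactive
o2: d²=20 ≤ ρ²=30; F_rep = 34·(4,2)/20² = (0.3400,0.1700)
o3: d²=185 > ρ²=30 → inactive
o4: d²=292 > ρ²=30 → inactive
F = F_att + ΣF_rep = (15.3400,-16.3300)
p' = p + 1/10·F = (-1.4660,9.3670)

Fx=15.3400 Fy=-16.3300 x'=-1.4660 y'=9.3670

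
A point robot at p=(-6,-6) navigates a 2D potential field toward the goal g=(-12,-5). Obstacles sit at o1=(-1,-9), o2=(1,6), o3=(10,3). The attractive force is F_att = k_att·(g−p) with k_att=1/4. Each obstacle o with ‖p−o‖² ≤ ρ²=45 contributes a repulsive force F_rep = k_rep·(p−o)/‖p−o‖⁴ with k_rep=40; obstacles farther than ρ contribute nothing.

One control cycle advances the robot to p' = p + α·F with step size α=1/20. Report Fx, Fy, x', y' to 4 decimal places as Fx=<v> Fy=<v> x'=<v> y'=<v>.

F_att = 1/4·(g−p) = 1/4·(-6,1) = (-1.5000,0.2500)
o1: d²=34 ≤ ρ²=45; F_rep = 40·(-5,3)/34² = (-0.1730,0.1038)
o2: d²=193 > ρ²=45 → inactive
o3: d²=337 > ρ²=45 → inactive
F = F_att + ΣF_rep = (-1.6730,0.3538)
p' = p + 1/20·F = (-6.0837,-5.9823)

Fx=-1.6730 Fy=0.3538 x'=-6.0837 y'=-5.9823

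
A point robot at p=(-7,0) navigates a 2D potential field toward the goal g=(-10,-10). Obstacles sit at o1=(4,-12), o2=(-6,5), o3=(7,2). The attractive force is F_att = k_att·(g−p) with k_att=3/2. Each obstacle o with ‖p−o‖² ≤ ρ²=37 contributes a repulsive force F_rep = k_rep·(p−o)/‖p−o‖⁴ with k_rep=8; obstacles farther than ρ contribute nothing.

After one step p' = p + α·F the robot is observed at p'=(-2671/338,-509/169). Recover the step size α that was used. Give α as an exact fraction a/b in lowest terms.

α = 1/5

F_att = 3/2·(g−p) = 3/2·(-3,-10) = (-4.5000,-15.0000)
o1: d²=265 > ρ²=37 → inactive
o2: d²=26 ≤ ρ²=37; F_rep = 8·(-1,-5)/26² = (-0.0118,-0.0592)
o3: d²=200 > ρ²=37 → inactive
F = F_att + ΣF_rep = (-4.5118,-15.0592)
Δp = p'−p = (-0.9024,-3.0118); α = Δx/Fx = (-305/338) / (-1525/338) = 1/5
check: Δy/Fy = (-509/169) / (-2545/169) = 1/5 ✓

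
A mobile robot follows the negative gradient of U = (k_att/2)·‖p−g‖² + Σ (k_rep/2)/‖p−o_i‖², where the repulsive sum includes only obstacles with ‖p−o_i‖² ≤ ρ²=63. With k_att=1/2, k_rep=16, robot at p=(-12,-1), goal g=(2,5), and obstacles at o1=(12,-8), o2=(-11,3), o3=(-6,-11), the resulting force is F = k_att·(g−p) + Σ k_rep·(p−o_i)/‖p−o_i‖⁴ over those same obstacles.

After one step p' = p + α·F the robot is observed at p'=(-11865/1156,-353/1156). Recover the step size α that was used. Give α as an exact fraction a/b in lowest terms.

α = 1/4

F_att = 1/2·(g−p) = 1/2·(14,6) = (7.0000,3.0000)
o1: d²=625 > ρ²=63 → inactive
o2: d²=17 ≤ ρ²=63; F_rep = 16·(-1,-4)/17² = (-0.0554,-0.2215)
o3: d²=136 > ρ²=63 → inactive
F = F_att + ΣF_rep = (6.9446,2.7785)
Δp = p'−p = (1.7362,0.6946); α = Δx/Fx = (2007/1156) / (2007/289) = 1/4
check: Δy/Fy = (803/1156) / (803/289) = 1/4 ✓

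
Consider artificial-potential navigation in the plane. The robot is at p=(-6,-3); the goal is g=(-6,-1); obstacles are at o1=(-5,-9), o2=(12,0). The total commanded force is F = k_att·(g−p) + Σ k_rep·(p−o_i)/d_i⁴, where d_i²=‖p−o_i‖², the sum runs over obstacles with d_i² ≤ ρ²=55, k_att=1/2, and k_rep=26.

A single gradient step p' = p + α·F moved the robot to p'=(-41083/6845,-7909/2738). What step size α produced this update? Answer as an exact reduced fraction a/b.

F_att = 1/2·(g−p) = 1/2·(0,2) = (0.0000,1.0000)
o1: d²=37 ≤ ρ²=55; F_rep = 26·(-1,6)/37² = (-0.0190,0.1140)
o2: d²=333 > ρ²=55 → inactive
F = F_att + ΣF_rep = (-0.0190,1.1140)
Δp = p'−p = (-0.0019,0.1114); α = Δx/Fx = (-13/6845) / (-26/1369) = 1/10
check: Δy/Fy = (305/2738) / (1525/1369) = 1/10 ✓

α = 1/10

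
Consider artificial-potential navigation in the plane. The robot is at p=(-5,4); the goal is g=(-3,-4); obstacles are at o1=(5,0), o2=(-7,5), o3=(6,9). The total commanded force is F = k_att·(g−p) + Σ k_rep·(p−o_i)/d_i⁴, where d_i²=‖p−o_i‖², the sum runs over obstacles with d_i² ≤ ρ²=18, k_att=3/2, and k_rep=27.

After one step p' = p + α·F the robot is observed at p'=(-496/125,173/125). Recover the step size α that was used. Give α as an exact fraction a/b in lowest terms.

α = 1/5

F_att = 3/2·(g−p) = 3/2·(2,-8) = (3.0000,-12.0000)
o1: d²=116 > ρ²=18 → inactive
o2: d²=5 ≤ ρ²=18; F_rep = 27·(2,-1)/5² = (2.1600,-1.0800)
o3: d²=146 > ρ²=18 → inactive
F = F_att + ΣF_rep = (5.1600,-13.0800)
Δp = p'−p = (1.0320,-2.6160); α = Δx/Fx = (129/125) / (129/25) = 1/5
check: Δy/Fy = (-327/125) / (-327/25) = 1/5 ✓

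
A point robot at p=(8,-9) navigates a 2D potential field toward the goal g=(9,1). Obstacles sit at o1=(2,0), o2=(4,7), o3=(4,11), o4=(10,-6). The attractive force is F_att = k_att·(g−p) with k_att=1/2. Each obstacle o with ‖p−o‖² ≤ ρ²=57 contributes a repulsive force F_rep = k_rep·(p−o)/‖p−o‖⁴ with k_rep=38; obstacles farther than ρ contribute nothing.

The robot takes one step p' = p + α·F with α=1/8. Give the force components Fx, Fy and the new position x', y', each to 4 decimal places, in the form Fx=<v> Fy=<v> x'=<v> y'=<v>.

Fx=0.0503 Fy=4.3254 x'=8.0063 y'=-8.4593

F_att = 1/2·(g−p) = 1/2·(1,10) = (0.5000,5.0000)
o1: d²=117 > ρ²=57 → inactive
o2: d²=272 > ρ²=57 → inactive
o3: d²=416 > ρ²=57 → inactive
o4: d²=13 ≤ ρ²=57; F_rep = 38·(-2,-3)/13² = (-0.4497,-0.6746)
F = F_att + ΣF_rep = (0.0503,4.3254)
p' = p + 1/8·F = (8.0063,-8.4593)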